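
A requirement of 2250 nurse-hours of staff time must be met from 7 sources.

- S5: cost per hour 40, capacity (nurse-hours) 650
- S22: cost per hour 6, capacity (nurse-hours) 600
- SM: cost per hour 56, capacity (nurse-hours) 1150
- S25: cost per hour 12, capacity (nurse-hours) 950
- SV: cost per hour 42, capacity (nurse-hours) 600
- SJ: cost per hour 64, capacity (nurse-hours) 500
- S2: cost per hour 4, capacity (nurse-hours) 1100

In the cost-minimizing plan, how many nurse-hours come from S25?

Use sources in increasing cost order.
S2 (4): use full 1100 → 1150 nurse-hours to go.
S22 at 6: take all 600 nurse-hours → 550 still needed.
Take 550 from S25 at 12 to finish.
S5, SV, SM, SJ: unused.

550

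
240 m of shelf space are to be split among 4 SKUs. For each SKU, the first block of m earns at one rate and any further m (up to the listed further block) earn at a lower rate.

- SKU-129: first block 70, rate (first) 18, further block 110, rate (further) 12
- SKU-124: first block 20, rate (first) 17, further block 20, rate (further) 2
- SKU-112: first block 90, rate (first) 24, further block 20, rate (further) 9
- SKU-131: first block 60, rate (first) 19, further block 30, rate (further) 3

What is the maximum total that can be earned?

Treat each block as its own option and order by rate: SKU-112/tier1 24 > SKU-131/tier1 19 > SKU-129/tier1 18 > SKU-124/tier1 17 > SKU-129/tier2 12 > SKU-112/tier2 9 > SKU-131/tier2 3 > SKU-124/tier2 2.
SKU-112/tier1 (24): +90 — 150 left.
SKU-131/tier1 (19): +60 — 90 left.
Fill SKU-129 tier1 block (70 at 18) — 20 left.
SKU-124 tier1 at 17: fill all 20 — 0 left.
Total = 24×90 + 19×60 + 18×70 + 17×20 = 4900.

4900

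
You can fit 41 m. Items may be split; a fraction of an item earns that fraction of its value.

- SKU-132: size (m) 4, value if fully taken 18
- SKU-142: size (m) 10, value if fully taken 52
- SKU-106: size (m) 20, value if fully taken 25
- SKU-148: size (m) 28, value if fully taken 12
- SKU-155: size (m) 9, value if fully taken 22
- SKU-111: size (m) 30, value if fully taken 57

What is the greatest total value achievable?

126.2

Rank by value-to-size ratio: SKU-142 52/10≈5.2, SKU-132 18/4≈4.5, SKU-155 22/9≈2.44, SKU-111 57/30≈1.9, SKU-106 25/20≈1.25, SKU-148 12/28≈0.429.
SKU-142: take in full, 10 m for value 52 → 31 left.
Take all of SKU-132 (4 m, value 18) → 27 m left.
Take all of SKU-155 (9 m, value 22) → 18 m left.
Fill the last 18 m with part of SKU-111: 18/30 of it earns 34.2.
Total value = 126.2.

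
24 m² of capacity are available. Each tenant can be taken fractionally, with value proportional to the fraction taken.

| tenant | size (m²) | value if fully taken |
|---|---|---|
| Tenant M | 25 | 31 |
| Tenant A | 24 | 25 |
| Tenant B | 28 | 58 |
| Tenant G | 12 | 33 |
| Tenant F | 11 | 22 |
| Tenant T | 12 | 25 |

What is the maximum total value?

58

Sort by value density: Tenant G 33/12≈2.75, Tenant T 25/12≈2.08, Tenant B 58/28≈2.07, Tenant F 22/11≈2, Tenant M 31/25≈1.24, Tenant A 25/24≈1.04.
All 12 m² of Tenant G fit (value 33) ; 12 remain.
Tenant T: take in full, 12 m² for value 25 ; 0 left.
Total value = 58.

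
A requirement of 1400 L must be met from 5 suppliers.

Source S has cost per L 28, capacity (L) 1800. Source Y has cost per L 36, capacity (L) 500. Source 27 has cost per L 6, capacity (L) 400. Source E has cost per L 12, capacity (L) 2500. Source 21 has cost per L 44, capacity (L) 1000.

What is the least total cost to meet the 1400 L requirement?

14400

Fill from the cheapest supplier first.
Take 400 from Source 27 at 6 → need 1000 more.
Source E at 12: take 1000 of its 2500 → requirement met.
Source S, Source Y, Source 21: unused.
Cost = 400×6 + 1000×12 = 14400.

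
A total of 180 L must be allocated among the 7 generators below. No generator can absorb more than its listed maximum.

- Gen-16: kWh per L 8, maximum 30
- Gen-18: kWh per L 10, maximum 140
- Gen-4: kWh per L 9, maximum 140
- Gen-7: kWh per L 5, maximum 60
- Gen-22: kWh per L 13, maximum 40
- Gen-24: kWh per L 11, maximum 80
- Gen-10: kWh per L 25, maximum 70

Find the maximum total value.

3040

Order the generators by kWh per L: Gen-10 25 > Gen-22 13 > Gen-24 11 > Gen-18 10 > Gen-4 9 > Gen-16 8 > Gen-7 5.
Gen-10 takes 70 to reach its cap of 70 ; 110 left.
Gen-22 takes 40 to reach its cap of 40 ; 70 left.
Gen-24: +70 (room for 80) → 70. Pool exhausted.
Total = 13×40 + 11×70 + 25×70 = 3040.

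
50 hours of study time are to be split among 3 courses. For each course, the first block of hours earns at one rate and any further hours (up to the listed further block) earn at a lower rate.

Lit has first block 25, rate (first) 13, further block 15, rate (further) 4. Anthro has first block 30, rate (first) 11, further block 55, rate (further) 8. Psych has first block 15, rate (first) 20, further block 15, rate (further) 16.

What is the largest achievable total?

Treat each block as its own option and order by rate: Psych/T1 20 > Psych/T2 16 > Lit/T1 13 > Anthro/T1 11 > Anthro/T2 8 > Lit/T2 4.
Psych T1 at 20: fill all 15 — 35 left.
Fill Psych T2 block (15 at 16) — 20 left.
Lit T1 at 13: only 20 left, fill 20.
Total = 20×15 + 16×15 + 13×20 = 800.

800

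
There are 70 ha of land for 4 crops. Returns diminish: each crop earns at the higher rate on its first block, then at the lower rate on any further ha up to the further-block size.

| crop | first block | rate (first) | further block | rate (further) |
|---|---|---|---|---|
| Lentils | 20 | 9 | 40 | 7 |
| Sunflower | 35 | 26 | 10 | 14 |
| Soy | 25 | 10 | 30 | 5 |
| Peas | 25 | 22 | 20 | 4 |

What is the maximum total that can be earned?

1600

Order all 8 blocks by rate: Sunflower/T1 26 > Peas/T1 22 > Sunflower/T2 14 > Soy/T1 10 > Lentils/T1 9 > Lentils/T2 7 > Soy/T2 5 > Peas/T2 4.
Sunflower/T1 (26): +35 → 35 left.
Peas/T1 (22): +25 → 10 left.
Sunflower/T2 (14): +10 → 0 left.
Total = 26×35 + 22×25 + 14×10 = 1600.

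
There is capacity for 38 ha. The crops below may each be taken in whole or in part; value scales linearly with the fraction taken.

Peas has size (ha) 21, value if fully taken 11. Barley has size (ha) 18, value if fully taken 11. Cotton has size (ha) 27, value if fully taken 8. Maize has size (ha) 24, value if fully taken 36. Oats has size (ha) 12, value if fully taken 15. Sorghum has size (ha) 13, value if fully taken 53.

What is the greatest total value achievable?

Rank by value-to-size ratio: Sorghum 53/13≈4.08, Maize 36/24≈1.5, Oats 15/12≈1.25, Barley 11/18≈0.611, Peas 11/21≈0.524, Cotton 8/27≈0.296.
All 13 ha of Sorghum fit (value 53) → 25 remain.
All 24 ha of Maize fit (value 36) → 1 remain.
1 ha left: a 1/12 share of Oats gives 15×1/12 = 1.25.
Total value = 90.25.

90.25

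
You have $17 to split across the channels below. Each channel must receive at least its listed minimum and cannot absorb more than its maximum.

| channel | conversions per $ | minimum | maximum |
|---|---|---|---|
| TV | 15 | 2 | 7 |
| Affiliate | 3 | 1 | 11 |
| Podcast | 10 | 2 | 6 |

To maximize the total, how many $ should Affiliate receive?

Meeting every minimum uses 2+1+2 = 5 $, leaving 12.
Highest conversions per $ first: TV 15 > Podcast 10 > Affiliate 3.
Give TV 5 more to hit its cap of 7 — 7 left.
Give Podcast 4 more to hit its cap of 6 — 3 left.
Only 3 left; Affiliate takes them to reach 4.

4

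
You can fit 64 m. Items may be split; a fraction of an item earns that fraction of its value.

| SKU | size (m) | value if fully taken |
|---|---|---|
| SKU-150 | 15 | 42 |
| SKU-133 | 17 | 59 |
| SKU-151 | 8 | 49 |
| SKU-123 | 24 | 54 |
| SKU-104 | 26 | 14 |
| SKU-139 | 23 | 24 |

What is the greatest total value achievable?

204

Best value per unit of size first: SKU-151 49/8≈6.12, SKU-133 59/17≈3.47, SKU-150 42/15≈2.8, SKU-123 54/24≈2.25, SKU-139 24/23≈1.04, SKU-104 14/26≈0.538.
Take all of SKU-151 (8 m, value 49) ; 56 m left.
SKU-133: take in full, 17 m for value 59 ; 39 left.
Take all of SKU-150 (15 m, value 42) ; 24 m left.
All 24 m of SKU-123 fit (value 54) ; 0 remain.
Total value = 204.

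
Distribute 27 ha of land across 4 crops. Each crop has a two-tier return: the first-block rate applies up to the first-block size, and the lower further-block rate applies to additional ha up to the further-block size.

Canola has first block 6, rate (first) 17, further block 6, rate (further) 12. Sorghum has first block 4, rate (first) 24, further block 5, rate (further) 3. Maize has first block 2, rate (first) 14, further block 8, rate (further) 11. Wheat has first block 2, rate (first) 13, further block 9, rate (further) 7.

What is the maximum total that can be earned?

Order all 8 blocks by rate: Sorghum/tier1 24 > Canola/tier1 17 > Maize/tier1 14 > Wheat/tier1 13 > Canola/tier2 12 > Maize/tier2 11 > Wheat/tier2 7 > Sorghum/tier2 3.
Sorghum tier1 at 24: fill all 4 — 23 left.
Canola/tier1 (17): +6 — 17 left.
Fill Maize tier1 block (2 at 14) — 15 left.
Fill Wheat tier1 block (2 at 13) — 13 left.
Fill Canola tier2 block (6 at 12) — 7 left.
7 remain; put them into Maize tier2 at 11.
Total = 24×4 + 17×6 + 14×2 + 13×2 + 12×6 + 11×7 = 401.

401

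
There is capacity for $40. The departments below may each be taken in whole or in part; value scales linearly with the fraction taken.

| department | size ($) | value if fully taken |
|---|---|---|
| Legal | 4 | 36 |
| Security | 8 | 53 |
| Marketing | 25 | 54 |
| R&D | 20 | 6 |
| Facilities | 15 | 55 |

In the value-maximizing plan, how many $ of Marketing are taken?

13

Best value per unit of size first: Legal 36/4≈9, Security 53/8≈6.62, Facilities 55/15≈3.67, Marketing 54/25≈2.16, R&D 6/20≈0.3.
Legal: take in full, 4 $ for value 36 → 36 left.
All 8 $ of Security fit (value 53) → 28 remain.
Take all of Facilities (15 $, value 55) → 13 $ left.
13 $ left: a 13/25 share of Marketing gives 54×13/25 = 28.08.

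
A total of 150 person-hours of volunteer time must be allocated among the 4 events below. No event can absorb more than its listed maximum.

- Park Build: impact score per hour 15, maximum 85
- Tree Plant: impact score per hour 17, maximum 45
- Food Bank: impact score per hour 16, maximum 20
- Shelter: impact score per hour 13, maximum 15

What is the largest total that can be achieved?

Rank by impact score per hour: Tree Plant 17 > Food Bank 16 > Park Build 15 > Shelter 13.
Give Tree Plant 45 to hit its cap of 45 — 105 left.
Food Bank: +20 to 20 (cap) — 85 left.
Give Park Build 85 to hit its cap of 85 — 0 left.
Total = 15×85 + 17×45 + 16×20 = 2360.

2360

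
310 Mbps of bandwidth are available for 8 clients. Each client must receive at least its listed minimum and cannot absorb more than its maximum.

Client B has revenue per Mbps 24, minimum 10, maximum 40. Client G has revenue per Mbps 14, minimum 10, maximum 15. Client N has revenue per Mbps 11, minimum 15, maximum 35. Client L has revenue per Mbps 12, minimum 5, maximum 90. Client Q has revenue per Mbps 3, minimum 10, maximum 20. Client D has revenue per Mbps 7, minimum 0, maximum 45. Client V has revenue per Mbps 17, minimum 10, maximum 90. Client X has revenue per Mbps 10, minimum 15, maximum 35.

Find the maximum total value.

Meeting every minimum uses 10+10+15+5+10+0+10+15 = 75 Mbps, leaving 235.
Order the clients by revenue per Mbps: Client B 24 > Client V 17 > Client G 14 > Client L 12 > Client N 11 > Client X 10 > Client D 7 > Client Q 3.
Give Client B 30 more to hit its cap of 40 → 205 left.
Client V: +80 to 90 (cap) → 125 left.
Client G: +5 to 15 (cap) → 120 left.
Client L takes 85 more to reach its cap of 90 → 35 left.
Give Client N 20 more to hit its cap of 35 → 15 left.
Client X: +15 (room for 20) → 30. Pool exhausted.
Total = 24×40 + 14×15 + 11×35 + 12×90 + 3×10 + 17×90 + 10×30 = 4495.

4495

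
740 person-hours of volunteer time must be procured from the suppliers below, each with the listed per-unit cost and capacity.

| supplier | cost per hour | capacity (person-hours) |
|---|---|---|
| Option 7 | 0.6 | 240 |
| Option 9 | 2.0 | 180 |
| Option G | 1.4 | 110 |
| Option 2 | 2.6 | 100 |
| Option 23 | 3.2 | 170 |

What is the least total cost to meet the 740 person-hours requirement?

Cheapest first:
Option 7 at 0.6: take all 240 person-hours ; 500 still needed.
Option G at 1.4: take all 110 person-hours ; 390 still needed.
Take 180 from Option 9 at 2.0 ; need 210 more.
Option 2 (2.6): use full 100 ; 110 person-hours to go.
Option 23 (3.2): take the remaining 110 ; done.
Cost = 240×0.6 + 110×1.4 + 180×2.0 + 100×2.6 + 110×3.2 = 1270.

1270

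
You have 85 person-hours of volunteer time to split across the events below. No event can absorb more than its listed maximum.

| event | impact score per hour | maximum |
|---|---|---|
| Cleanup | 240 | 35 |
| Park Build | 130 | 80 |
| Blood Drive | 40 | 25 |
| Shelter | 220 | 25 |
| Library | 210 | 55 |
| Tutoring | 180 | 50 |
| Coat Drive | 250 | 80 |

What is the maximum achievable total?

21200

Rank by impact score per hour: Coat Drive 250 > Cleanup 240 > Shelter 220 > Library 210 > Tutoring 180 > Park Build 130 > Blood Drive 40.
Coat Drive: +80 to 80 (cap) — 5 left.
Cleanup: +5 (room for 35) → 5. Pool exhausted.
Total = 240×5 + 250×80 = 21200.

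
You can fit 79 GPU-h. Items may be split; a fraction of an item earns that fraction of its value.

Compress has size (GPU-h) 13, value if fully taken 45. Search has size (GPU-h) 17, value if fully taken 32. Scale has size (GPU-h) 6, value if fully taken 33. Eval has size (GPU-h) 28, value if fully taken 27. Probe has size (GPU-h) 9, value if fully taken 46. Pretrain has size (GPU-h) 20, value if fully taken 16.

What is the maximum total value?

187.8

Rank by value-to-size ratio: Scale 33/6≈5.5, Probe 46/9≈5.11, Compress 45/13≈3.46, Search 32/17≈1.88, Eval 27/28≈0.964, Pretrain 16/20≈0.8.
Scale: take in full, 6 GPU-h for value 33 → 73 left.
All 9 GPU-h of Probe fit (value 46) → 64 remain.
Take all of Compress (13 GPU-h, value 45) → 51 GPU-h left.
All 17 GPU-h of Search fit (value 32) → 34 remain.
All 28 GPU-h of Eval fit (value 27) → 6 remain.
6 GPU-h left: a 6/20 share of Pretrain gives 16×6/20 = 4.8.
Total value = 187.8.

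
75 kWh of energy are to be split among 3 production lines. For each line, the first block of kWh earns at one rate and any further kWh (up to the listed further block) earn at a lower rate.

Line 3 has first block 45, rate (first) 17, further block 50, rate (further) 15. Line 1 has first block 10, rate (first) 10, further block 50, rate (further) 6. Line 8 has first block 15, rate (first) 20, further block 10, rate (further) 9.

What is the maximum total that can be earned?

Treat each block as its own option and order by rate: Line 8/T1 20 > Line 3/T1 17 > Line 3/T2 15 > Line 1/T1 10 > Line 8/T2 9 > Line 1/T2 6.
Line 8 T1 at 20: fill all 15 ; 60 left.
Fill Line 3 T1 block (45 at 17) ; 15 left.
15 remain; put them into Line 3 T2 at 15.
Total = 20×15 + 17×45 + 15×15 = 1290.

1290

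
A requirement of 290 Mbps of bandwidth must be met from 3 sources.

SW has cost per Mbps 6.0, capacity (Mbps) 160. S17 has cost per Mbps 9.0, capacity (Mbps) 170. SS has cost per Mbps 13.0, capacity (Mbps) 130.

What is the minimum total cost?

2130

Cheapest first:
SW (6.0): use full 160 ; 130 Mbps to go.
S17 at 9.0: take 130 of its 170 ; requirement met.
SS: unused.
Cost = 160×6.0 + 130×9.0 = 2130.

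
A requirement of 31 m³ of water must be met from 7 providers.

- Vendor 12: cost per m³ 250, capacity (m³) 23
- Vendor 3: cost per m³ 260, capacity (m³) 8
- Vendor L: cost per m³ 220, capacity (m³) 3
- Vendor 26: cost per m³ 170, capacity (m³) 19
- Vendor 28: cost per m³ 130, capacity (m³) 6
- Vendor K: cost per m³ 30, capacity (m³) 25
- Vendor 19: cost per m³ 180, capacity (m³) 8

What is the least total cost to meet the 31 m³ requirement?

Cheapest first:
Vendor K (30): use full 25 → 6 m³ to go.
Take 6 from Vendor 28 at 130 → need 0 more.
Vendor 26, Vendor 19, Vendor L, Vendor 12, Vendor 3: unused.
Cost = 25×30 + 6×130 = 1530.

1530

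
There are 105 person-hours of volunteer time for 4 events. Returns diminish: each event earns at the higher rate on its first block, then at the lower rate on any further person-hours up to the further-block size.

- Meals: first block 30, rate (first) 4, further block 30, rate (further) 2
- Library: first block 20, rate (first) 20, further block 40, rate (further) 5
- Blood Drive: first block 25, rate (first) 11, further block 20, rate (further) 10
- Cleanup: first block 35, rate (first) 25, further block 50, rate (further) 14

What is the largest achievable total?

1975

Order all 8 blocks by rate: Cleanup/first 25 > Library/first 20 > Cleanup/second 14 > Blood Drive/first 11 > Blood Drive/second 10 > Library/second 5 > Meals/first 4 > Meals/second 2.
Cleanup first at 25: fill all 35 ; 70 left.
Library/first (20): +20 ; 50 left.
Cleanup/second (14): +50 ; 0 left.
Total = 25×35 + 20×20 + 14×50 = 1975.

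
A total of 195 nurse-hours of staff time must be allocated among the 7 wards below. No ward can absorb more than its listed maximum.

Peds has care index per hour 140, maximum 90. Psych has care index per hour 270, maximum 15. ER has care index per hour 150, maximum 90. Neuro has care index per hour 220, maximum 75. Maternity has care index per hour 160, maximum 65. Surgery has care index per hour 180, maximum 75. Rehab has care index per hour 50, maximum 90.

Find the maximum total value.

Order the wards by care index per hour: Psych 270 > Neuro 220 > Surgery 180 > Maternity 160 > ER 150 > Peds 140 > Rehab 50.
Give Psych 15 to hit its cap of 15 → 180 left.
Give Neuro 75 to hit its cap of 75 → 105 left.
Surgery: +75 to 75 (cap) → 30 left.
Maternity has room for 65 but only 30 remain, so it gets 30.
Total = 270×15 + 220×75 + 160×30 + 180×75 = 38850.

38850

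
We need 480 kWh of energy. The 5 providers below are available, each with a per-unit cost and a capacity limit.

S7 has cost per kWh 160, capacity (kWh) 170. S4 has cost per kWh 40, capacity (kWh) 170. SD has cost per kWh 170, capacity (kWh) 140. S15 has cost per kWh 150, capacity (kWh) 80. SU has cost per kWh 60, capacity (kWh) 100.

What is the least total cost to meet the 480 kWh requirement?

45600

Cheapest first:
Take 170 from S4 at 40 → need 310 more.
Take 100 from SU at 60 → need 210 more.
S15 at 150: take all 80 kWh → 130 still needed.
S7 at 160: take 130 of its 170 → requirement met.
SD: unused.
Cost = 170×40 + 100×60 + 80×150 + 130×160 = 45600.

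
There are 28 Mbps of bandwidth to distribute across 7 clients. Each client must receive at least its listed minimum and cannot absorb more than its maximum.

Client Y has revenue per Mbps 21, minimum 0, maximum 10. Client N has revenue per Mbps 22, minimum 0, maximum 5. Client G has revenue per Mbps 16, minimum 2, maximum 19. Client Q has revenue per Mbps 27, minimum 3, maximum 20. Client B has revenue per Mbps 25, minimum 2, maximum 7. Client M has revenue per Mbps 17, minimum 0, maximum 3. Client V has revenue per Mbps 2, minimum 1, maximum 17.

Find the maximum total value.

699

Meeting every minimum uses 0+0+2+3+2+0+1 = 8 Mbps, leaving 20.
Rank by revenue per Mbps: Client Q 27 > Client B 25 > Client N 22 > Client Y 21 > Client M 17 > Client G 16 > Client V 2.
Client Q takes 17 more to reach its cap of 20 — 3 left.
Only 3 left; Client B takes them to reach 5.
Total = 16×2 + 27×20 + 25×5 + 2×1 = 699.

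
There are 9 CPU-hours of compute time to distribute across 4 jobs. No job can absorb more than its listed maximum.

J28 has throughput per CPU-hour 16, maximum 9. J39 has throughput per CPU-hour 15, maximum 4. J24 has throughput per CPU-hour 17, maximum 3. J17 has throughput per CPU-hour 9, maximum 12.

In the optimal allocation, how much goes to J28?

Rank by throughput per CPU-hour: J24 17 > J28 16 > J39 15 > J17 9.
Give J24 3 to hit its cap of 3 — 6 left.
J28 has room for 9 but only 6 remain, so it gets 6.

6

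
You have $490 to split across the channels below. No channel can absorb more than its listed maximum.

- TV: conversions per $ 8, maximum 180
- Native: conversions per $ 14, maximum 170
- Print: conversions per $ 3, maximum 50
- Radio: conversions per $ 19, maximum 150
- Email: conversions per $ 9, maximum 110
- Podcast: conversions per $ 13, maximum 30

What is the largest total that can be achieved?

Order the channels by conversions per $: Radio 19 > Native 14 > Podcast 13 > Email 9 > TV 8 > Print 3.
Radio takes 150 to reach its cap of 150 ; 340 left.
Native: +170 to 170 (cap) ; 170 left.
Podcast takes 30 to reach its cap of 30 ; 140 left.
Email: +110 to 110 (cap) ; 30 left.
TV: +30 (room for 180) → 30. Pool exhausted.
Total = 8×30 + 14×170 + 19×150 + 9×110 + 13×30 = 6850.

6850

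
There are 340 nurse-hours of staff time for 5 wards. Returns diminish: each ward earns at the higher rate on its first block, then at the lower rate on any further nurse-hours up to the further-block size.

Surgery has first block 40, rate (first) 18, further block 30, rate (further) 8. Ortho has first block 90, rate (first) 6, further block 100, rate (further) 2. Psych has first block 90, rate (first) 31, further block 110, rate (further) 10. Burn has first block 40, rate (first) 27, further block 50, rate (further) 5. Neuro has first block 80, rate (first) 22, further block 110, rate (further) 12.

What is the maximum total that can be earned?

Order all 10 blocks by rate: Psych/tier1 31 > Burn/tier1 27 > Neuro/tier1 22 > Surgery/tier1 18 > Neuro/tier2 12 > Psych/tier2 10 > Surgery/tier2 8 > Ortho/tier1 6 > Burn/tier2 5 > Ortho/tier2 2.
Fill Psych tier1 block (90 at 31) ; 250 left.
Burn tier1 at 27: fill all 40 ; 210 left.
Neuro/tier1 (22): +80 ; 130 left.
Fill Surgery tier1 block (40 at 18) ; 90 left.
90 remain; put them into Neuro tier2 at 12.
Total = 31×90 + 27×40 + 22×80 + 18×40 + 12×90 = 7430.

7430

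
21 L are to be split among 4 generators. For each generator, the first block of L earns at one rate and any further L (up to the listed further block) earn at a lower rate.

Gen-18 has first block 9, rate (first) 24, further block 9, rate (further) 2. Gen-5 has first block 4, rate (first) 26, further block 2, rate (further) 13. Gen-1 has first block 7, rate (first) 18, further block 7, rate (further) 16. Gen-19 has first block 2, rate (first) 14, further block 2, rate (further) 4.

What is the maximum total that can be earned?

Rank every tier by rate: Gen-5/T1 26 > Gen-18/T1 24 > Gen-1/T1 18 > Gen-1/T2 16 > Gen-19/T1 14 > Gen-5/T2 13 > Gen-19/T2 4 > Gen-18/T2 2.
Gen-5 T1 at 26: fill all 4 ; 17 left.
Gen-18 T1 at 24: fill all 9 ; 8 left.
Gen-1/T1 (18): +7 ; 1 left.
1 remain; put them into Gen-1 T2 at 16.
Total = 26×4 + 24×9 + 18×7 + 16×1 = 462.

462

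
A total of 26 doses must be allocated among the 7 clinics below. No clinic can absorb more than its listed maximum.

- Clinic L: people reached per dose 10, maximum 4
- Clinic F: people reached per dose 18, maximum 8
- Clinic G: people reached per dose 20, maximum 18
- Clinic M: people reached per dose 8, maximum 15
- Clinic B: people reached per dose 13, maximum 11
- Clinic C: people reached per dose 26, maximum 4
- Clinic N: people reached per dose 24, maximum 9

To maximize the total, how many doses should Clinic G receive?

13

Order the clinics by people reached per dose: Clinic C 26 > Clinic N 24 > Clinic G 20 > Clinic F 18 > Clinic B 13 > Clinic L 10 > Clinic M 8.
Clinic C takes 4 to reach its cap of 4 → 22 left.
Clinic N takes 9 to reach its cap of 9 → 13 left.
Only 13 left; Clinic G takes them to reach 13.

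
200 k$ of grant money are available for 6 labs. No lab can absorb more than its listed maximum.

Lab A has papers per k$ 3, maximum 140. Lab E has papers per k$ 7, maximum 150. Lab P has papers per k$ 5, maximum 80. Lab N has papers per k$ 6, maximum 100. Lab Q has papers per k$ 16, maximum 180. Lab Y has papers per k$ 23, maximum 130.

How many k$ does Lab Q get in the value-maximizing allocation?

Highest papers per k$ first: Lab Y 23 > Lab Q 16 > Lab E 7 > Lab N 6 > Lab P 5 > Lab A 3.
Lab Y takes 130 to reach its cap of 130 → 70 left.
Lab Q: +70 (room for 180) → 70. Pool exhausted.

70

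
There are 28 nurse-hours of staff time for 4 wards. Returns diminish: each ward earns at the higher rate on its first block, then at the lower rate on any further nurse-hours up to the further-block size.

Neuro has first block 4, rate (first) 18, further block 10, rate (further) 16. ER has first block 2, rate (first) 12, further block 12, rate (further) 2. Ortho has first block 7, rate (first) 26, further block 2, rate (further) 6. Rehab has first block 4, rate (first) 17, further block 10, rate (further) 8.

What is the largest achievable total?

Rank every tier by rate: Ortho/T1 26 > Neuro/T1 18 > Rehab/T1 17 > Neuro/T2 16 > ER/T1 12 > Rehab/T2 8 > Ortho/T2 6 > ER/T2 2.
Ortho T1 at 26: fill all 7 — 21 left.
Neuro T1 at 18: fill all 4 — 17 left.
Fill Rehab T1 block (4 at 17) — 13 left.
Neuro T2 at 16: fill all 10 — 3 left.
ER T1 at 12: fill all 2 — 1 left.
Rehab T2 at 8: only 1 left, fill 1.
Total = 26×7 + 18×4 + 17×4 + 16×10 + 12×2 + 8×1 = 514.

514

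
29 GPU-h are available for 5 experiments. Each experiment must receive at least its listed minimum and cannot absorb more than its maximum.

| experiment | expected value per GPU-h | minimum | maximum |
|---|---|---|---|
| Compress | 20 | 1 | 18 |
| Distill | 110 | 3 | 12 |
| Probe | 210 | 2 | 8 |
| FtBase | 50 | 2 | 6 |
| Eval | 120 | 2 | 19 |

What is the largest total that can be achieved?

3930

Meeting every minimum uses 1+3+2+2+2 = 10 GPU-h, leaving 19.
Highest expected value per GPU-h first: Probe 210 > Eval 120 > Distill 110 > FtBase 50 > Compress 20.
Give Probe 6 more to hit its cap of 8 → 13 left.
Only 13 left; Eval takes them to reach 15.
Total = 20×1 + 110×3 + 210×8 + 50×2 + 120×15 = 3930.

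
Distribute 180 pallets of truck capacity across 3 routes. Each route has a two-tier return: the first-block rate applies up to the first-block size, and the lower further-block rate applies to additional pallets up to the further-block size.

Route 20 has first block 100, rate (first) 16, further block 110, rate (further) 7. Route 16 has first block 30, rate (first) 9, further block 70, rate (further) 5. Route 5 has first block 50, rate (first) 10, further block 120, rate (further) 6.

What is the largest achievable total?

2370

Treat each block as its own option and order by rate: Route 20/tier1 16 > Route 5/tier1 10 > Route 16/tier1 9 > Route 20/tier2 7 > Route 5/tier2 6 > Route 16/tier2 5.
Fill Route 20 tier1 block (100 at 16) → 80 left.
Route 5 tier1 at 10: fill all 50 → 30 left.
Route 16 tier1 at 9: fill all 30 → 0 left.
Total = 16×100 + 10×50 + 9×30 = 2370.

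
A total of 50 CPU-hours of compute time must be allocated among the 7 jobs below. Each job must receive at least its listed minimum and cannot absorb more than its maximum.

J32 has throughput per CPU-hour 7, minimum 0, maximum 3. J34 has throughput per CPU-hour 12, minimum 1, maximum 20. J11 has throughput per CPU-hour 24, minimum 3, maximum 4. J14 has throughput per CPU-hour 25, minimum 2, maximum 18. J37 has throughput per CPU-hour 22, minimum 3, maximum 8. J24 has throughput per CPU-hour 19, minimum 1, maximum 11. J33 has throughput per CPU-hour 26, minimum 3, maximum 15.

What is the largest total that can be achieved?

Meeting every minimum uses 0+1+3+2+3+1+3 = 13 CPU-hours, leaving 37.
Highest throughput per CPU-hour first: J33 26 > J14 25 > J11 24 > J37 22 > J24 19 > J34 12 > J32 7.
J33: +12 to 15 (cap) — 25 left.
J14 takes 16 more to reach its cap of 18 — 9 left.
Give J11 1 more to hit its cap of 4 — 8 left.
Give J37 5 more to hit its cap of 8 — 3 left.
J24 has room for 10 more but only 3 remain, so it gets 4.
Total = 12×1 + 24×4 + 25×18 + 22×8 + 19×4 + 26×15 = 1200.

1200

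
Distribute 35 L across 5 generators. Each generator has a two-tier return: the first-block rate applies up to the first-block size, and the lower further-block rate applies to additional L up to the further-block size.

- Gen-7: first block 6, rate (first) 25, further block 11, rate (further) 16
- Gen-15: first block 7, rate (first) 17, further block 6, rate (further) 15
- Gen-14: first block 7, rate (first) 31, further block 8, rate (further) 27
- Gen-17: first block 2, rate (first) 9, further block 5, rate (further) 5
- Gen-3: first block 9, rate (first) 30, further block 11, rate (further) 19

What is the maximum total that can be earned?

Order all 10 blocks by rate: Gen-14/tier1 31 > Gen-3/tier1 30 > Gen-14/tier2 27 > Gen-7/tier1 25 > Gen-3/tier2 19 > Gen-15/tier1 17 > Gen-7/tier2 16 > Gen-15/tier2 15 > Gen-17/tier1 9 > Gen-17/tier2 5.
Gen-14/tier1 (31): +7 ; 28 left.
Fill Gen-3 tier1 block (9 at 30) ; 19 left.
Fill Gen-14 tier2 block (8 at 27) ; 11 left.
Fill Gen-7 tier1 block (6 at 25) ; 5 left.
5 remain; put them into Gen-3 tier2 at 19.
Total = 31×7 + 30×9 + 27×8 + 25×6 + 19×5 = 948.

948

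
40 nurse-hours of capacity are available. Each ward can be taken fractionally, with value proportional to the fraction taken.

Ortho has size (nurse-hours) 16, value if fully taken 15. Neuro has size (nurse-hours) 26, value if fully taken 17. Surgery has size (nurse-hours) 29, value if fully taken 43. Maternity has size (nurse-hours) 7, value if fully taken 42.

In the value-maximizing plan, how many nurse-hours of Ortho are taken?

Sort by value density: Maternity 42/7≈6, Surgery 43/29≈1.48, Ortho 15/16≈0.938, Neuro 17/26≈0.654.
Take all of Maternity (7 nurse-hours, value 42) → 33 nurse-hours left.
Take all of Surgery (29 nurse-hours, value 43) → 4 nurse-hours left.
4 nurse-hours left: a 4/16 share of Ortho gives 15×4/16 = 3.75.

4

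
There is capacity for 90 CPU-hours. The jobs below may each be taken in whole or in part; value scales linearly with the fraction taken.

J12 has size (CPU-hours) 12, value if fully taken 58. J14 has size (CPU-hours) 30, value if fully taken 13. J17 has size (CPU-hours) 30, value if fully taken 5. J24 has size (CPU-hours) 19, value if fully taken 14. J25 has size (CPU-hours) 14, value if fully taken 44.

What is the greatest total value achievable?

Best value per unit of size first: J12 58/12≈4.83, J25 44/14≈3.14, J24 14/19≈0.737, J14 13/30≈0.433, J17 5/30≈0.167.
Take all of J12 (12 CPU-hours, value 58) ; 78 CPU-hours left.
J25: take in full, 14 CPU-hours for value 44 ; 64 left.
Take all of J24 (19 CPU-hours, value 14) ; 45 CPU-hours left.
Take all of J14 (30 CPU-hours, value 13) ; 15 CPU-hours left.
15 CPU-hours left: a 15/30 share of J17 gives 5×15/30 = 2.5.
Total value = 131.5.

131.5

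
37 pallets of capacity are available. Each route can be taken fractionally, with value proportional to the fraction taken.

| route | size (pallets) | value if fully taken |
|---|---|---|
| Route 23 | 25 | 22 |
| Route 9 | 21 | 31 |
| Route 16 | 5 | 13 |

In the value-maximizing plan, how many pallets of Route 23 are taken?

11

Rank by value-to-size ratio: Route 16 13/5≈2.6, Route 9 31/21≈1.48, Route 23 22/25≈0.88.
All 5 pallets of Route 16 fit (value 13) → 32 remain.
All 21 pallets of Route 9 fit (value 31) → 11 remain.
Fill the last 11 pallets with part of Route 23: 11/25 of it earns 9.68.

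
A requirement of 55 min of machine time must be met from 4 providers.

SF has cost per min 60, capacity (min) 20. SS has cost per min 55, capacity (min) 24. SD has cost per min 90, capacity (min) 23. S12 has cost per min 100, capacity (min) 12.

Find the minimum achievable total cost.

3510

Cheapest first:
Take 24 from SS at 55 → need 31 more.
SF (60): use full 20 → 11 min to go.
SD (90): take the remaining 11 → done.
S12: unused.
Cost = 24×55 + 20×60 + 11×90 = 3510.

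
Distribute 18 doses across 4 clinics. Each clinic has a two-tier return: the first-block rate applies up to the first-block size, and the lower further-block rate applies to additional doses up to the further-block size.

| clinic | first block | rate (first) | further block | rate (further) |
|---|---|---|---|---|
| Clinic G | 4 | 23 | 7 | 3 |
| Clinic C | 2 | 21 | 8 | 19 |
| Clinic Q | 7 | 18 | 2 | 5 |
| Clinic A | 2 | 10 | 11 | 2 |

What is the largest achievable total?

Order all 8 blocks by rate: Clinic G/tier1 23 > Clinic C/tier1 21 > Clinic C/tier2 19 > Clinic Q/tier1 18 > Clinic A/tier1 10 > Clinic Q/tier2 5 > Clinic G/tier2 3 > Clinic A/tier2 2.
Fill Clinic G tier1 block (4 at 23) → 14 left.
Fill Clinic C tier1 block (2 at 21) → 12 left.
Clinic C tier2 at 19: fill all 8 → 4 left.
Clinic Q tier1 at 18: only 4 left, fill 4.
Total = 23×4 + 21×2 + 19×8 + 18×4 = 358.

358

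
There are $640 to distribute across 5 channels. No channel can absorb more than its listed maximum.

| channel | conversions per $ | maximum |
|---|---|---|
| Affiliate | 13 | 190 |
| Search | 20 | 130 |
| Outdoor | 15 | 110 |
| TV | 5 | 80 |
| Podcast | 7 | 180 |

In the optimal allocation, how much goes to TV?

Rank by conversions per $: Search 20 > Outdoor 15 > Affiliate 13 > Podcast 7 > TV 5.
Search: +130 to 130 (cap) — 510 left.
Outdoor takes 110 to reach its cap of 110 — 400 left.
Give Affiliate 190 to hit its cap of 190 — 210 left.
Podcast: +180 to 180 (cap) — 30 left.
TV: +30 (room for 80) → 30. Pool exhausted.

30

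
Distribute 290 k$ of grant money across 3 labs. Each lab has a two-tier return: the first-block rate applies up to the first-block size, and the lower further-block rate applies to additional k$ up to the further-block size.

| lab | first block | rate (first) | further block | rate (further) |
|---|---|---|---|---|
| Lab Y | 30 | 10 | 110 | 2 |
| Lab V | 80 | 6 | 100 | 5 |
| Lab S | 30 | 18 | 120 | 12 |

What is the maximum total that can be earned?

Treat each block as its own option and order by rate: Lab S/T1 18 > Lab S/T2 12 > Lab Y/T1 10 > Lab V/T1 6 > Lab V/T2 5 > Lab Y/T2 2.
Fill Lab S T1 block (30 at 18) — 260 left.
Lab S/T2 (12): +120 — 140 left.
Fill Lab Y T1 block (30 at 10) — 110 left.
Lab V/T1 (6): +80 — 30 left.
30 remain; put them into Lab V T2 at 5.
Total = 18×30 + 12×120 + 10×30 + 6×80 + 5×30 = 2910.

2910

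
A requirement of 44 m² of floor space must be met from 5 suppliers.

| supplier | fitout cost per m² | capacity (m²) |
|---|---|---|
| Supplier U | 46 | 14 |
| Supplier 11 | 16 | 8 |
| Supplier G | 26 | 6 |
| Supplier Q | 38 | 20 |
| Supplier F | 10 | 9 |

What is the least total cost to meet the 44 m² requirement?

Use suppliers in increasing cost order.
Take 9 from Supplier F at 10 ; need 35 more.
Supplier 11 (16): use full 8 ; 27 m² to go.
Supplier G (26): use full 6 ; 21 m² to go.
Supplier Q at 38: take all 20 m² ; 1 still needed.
Supplier U at 46: take 1 of its 14 ; requirement met.
Cost = 9×10 + 8×16 + 6×26 + 20×38 + 1×46 = 1180.

1180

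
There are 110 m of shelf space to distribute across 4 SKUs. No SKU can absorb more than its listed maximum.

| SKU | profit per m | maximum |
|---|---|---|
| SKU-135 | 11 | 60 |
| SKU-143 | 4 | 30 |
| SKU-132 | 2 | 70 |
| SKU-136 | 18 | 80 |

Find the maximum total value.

1770

Order the SKUs by profit per m: SKU-136 18 > SKU-135 11 > SKU-143 4 > SKU-132 2.
SKU-136 takes 80 to reach its cap of 80 ; 30 left.
SKU-135: +30 (room for 60) → 30. Pool exhausted.
Total = 11×30 + 18×80 = 1770.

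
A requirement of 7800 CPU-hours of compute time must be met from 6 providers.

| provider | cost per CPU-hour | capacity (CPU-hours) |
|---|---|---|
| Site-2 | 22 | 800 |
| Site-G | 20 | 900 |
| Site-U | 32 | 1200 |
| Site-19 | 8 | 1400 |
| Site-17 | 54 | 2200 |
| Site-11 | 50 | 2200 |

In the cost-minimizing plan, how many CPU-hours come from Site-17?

Cheapest first:
Take 1400 from Site-19 at 8 ; need 6400 more.
Site-G (20): use full 900 ; 5500 CPU-hours to go.
Site-2 (22): use full 800 ; 4700 CPU-hours to go.
Site-U at 32: take all 1200 CPU-hours ; 3500 still needed.
Site-11 at 50: take all 2200 CPU-hours ; 1300 still needed.
Site-17 at 54: take 1300 of its 2200 ; requirement met.

1300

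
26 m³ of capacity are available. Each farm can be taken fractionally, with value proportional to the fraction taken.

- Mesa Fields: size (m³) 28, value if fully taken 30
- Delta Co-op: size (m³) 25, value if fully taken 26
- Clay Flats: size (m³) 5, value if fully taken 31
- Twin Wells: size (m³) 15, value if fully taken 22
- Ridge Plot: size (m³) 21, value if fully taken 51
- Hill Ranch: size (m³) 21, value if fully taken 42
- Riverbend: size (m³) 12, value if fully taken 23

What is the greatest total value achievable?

82

Rank by value-to-size ratio: Clay Flats 31/5≈6.2, Ridge Plot 51/21≈2.43, Hill Ranch 42/21≈2, Riverbend 23/12≈1.92, Twin Wells 22/15≈1.47, Mesa Fields 30/28≈1.07, Delta Co-op 26/25≈1.04.
Clay Flats: take in full, 5 m³ for value 31 ; 21 left.
Ridge Plot: take in full, 21 m³ for value 51 ; 0 left.
Total value = 82.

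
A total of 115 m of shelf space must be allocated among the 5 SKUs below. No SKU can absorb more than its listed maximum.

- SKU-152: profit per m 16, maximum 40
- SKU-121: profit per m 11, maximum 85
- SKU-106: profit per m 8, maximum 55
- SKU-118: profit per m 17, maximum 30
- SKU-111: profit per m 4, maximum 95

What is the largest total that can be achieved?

Rank by profit per m: SKU-118 17 > SKU-152 16 > SKU-121 11 > SKU-106 8 > SKU-111 4.
SKU-118 takes 30 to reach its cap of 30 → 85 left.
Give SKU-152 40 to hit its cap of 40 → 45 left.
SKU-121: +45 (room for 85) → 45. Pool exhausted.
Total = 16×40 + 11×45 + 17×30 = 1645.

1645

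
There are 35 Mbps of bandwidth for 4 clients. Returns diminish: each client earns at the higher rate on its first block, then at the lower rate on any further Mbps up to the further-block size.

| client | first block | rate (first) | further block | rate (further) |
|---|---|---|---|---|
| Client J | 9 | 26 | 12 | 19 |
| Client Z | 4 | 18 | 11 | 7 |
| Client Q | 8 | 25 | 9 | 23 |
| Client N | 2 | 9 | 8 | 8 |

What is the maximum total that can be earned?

Treat each block as its own option and order by rate: Client J/first 26 > Client Q/first 25 > Client Q/second 23 > Client J/second 19 > Client Z/first 18 > Client N/first 9 > Client N/second 8 > Client Z/second 7.
Client J first at 26: fill all 9 — 26 left.
Client Q/first (25): +8 — 18 left.
Fill Client Q second block (9 at 23) — 9 left.
Client J/second: +9 of 12 at 19; pool empty.
Total = 26×9 + 25×8 + 23×9 + 19×9 = 812.

812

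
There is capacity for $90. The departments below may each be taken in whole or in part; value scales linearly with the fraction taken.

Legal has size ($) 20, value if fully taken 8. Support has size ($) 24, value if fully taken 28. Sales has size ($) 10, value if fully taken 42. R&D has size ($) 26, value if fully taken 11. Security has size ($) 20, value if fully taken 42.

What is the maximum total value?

Best value per unit of size first: Sales 42/10≈4.2, Security 42/20≈2.1, Support 28/24≈1.17, R&D 11/26≈0.423, Legal 8/20≈0.4.
Take all of Sales (10 $, value 42) ; 80 $ left.
All 20 $ of Security fit (value 42) ; 60 remain.
All 24 $ of Support fit (value 28) ; 36 remain.
R&D: take in full, 26 $ for value 11 ; 10 left.
10 $ left: a 10/20 share of Legal gives 8×10/20 = 4.
Total value = 127.

127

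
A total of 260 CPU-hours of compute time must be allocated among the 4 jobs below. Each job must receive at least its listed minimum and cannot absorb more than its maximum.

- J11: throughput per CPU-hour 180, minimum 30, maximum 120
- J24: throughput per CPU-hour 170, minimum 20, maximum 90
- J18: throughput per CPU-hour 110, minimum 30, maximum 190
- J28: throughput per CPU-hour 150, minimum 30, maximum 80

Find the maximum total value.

Meeting every minimum uses 30+20+30+30 = 110 CPU-hours, leaving 150.
Order the jobs by throughput per CPU-hour: J11 180 > J24 170 > J28 150 > J18 110.
J11 takes 90 more to reach its cap of 120 → 60 left.
J24: +60 (room for 70) → 80. Pool exhausted.
Total = 180×120 + 170×80 + 110×30 + 150×30 = 43000.

43000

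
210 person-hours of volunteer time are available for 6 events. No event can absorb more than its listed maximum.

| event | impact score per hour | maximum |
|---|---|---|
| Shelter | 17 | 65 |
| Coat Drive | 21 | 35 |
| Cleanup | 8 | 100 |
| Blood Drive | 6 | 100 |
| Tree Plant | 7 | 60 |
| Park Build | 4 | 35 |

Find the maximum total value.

Highest impact score per hour first: Coat Drive 21 > Shelter 17 > Cleanup 8 > Tree Plant 7 > Blood Drive 6 > Park Build 4.
Give Coat Drive 35 to hit its cap of 35 ; 175 left.
Shelter: +65 to 65 (cap) ; 110 left.
Give Cleanup 100 to hit its cap of 100 ; 10 left.
Only 10 left; Tree Plant takes them to reach 10.
Total = 17×65 + 21×35 + 8×100 + 7×10 = 2710.

2710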